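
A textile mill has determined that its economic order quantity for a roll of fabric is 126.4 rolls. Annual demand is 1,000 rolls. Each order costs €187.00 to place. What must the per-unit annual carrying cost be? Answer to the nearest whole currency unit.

Invert the EOQ relation Q*² = 2DS/H.
From Q* = √(2DS/H): H = 2DS / Q*² = 2 × 1,000 × 187 / 126.4² = 23.4087.

H ≈ €23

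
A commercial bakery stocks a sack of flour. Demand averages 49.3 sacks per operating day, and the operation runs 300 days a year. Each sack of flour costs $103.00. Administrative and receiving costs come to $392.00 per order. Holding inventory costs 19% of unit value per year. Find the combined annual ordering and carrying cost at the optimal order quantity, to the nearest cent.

TC* ≈ $15,063.90

Annual demand D = 49.3 × 300 = 14,790.
Holding cost H = 0.19 × $103.00 = $19.5700 per unit per year.
Q* = √(2DS/H) = √(2 × 14,790 × 392 / 19.57) ≈ 769.74.
At Q*, ordering cost (D/Q*)S equals holding cost (Q*/2)H, each = √(DSH/2).
Minimum total = √(2DSH) = √(2 × 14,790 × 392 × 19.57) ≈ 15063.904.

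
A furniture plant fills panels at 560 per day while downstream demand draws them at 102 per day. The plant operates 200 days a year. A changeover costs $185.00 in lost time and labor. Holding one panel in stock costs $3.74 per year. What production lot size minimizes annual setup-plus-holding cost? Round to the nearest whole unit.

Q* ≈ 1,571 panels

Annual demand D = 102 × 200 = 20,400.
Production build-up factor (1 − d/p) = 1 − 102/560 = 0.8179.
Q* = √(2DS / (H(1 − d/p))) = √(2 × 20,400 × 185 / (3.74 × 0.8179)).
= √(7,548,000 / 3.0588) ≈ 1570.874.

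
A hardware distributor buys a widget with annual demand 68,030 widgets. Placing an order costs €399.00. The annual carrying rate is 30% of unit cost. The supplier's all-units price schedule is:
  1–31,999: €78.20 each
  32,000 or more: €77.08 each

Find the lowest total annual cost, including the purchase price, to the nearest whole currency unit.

Holding cost per unit per year at price C is H = 0.30·C.
Evaluate total cost at each tier's feasible EOQ or, if the EOQ is below the tier, at the tier's minimum quantity.
EOQ at €78.20 = 1521.2 (feasible in tier 1): TC = 68,030×€78.20 + (68,030/1521.2)×399 + (1521.2/2)×0.30×€78.20 = €5,355,633.46.
EOQ at €77.08 = 1532.2 < 32000, so use break Q=32000: TC = 68,030×€77.08 + (68,030/32000.0)×399 + (32000.0/2)×0.30×€77.08 = €5,614,584.65.
Lowest total cost among the candidates is at Q = 1521.2.

TC* ≈ €5,355,633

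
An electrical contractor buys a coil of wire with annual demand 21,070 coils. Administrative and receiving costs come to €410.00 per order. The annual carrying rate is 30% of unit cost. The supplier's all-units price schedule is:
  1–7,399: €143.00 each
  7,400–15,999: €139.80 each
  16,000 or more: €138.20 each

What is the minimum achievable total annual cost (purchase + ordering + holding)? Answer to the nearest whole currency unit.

TC* ≈ €3,040,235

Holding cost per unit per year at price C is H = 0.30·C.
Evaluate total cost at each tier's feasible EOQ or, if the EOQ is below the tier, at the tier's minimum quantity.
EOQ at €143.00 = 634.6 (feasible in tier 1): TC = 21,070×€143.00 + (21,070/634.6)×410 + (634.6/2)×0.30×€143.00 = €3,040,235.00.
EOQ at €139.80 = 641.8 < 7400, so use break Q=7400: TC = 21,070×€139.80 + (21,070/7400.0)×410 + (7400.0/2)×0.30×€139.80 = €3,101,931.39.
EOQ at €138.20 = 645.5 < 16000, so use break Q=16000: TC = 21,070×€138.20 + (21,070/16000.0)×410 + (16000.0/2)×0.30×€138.20 = €3,244,093.92.
Lowest total cost among the candidates is at Q = 634.6.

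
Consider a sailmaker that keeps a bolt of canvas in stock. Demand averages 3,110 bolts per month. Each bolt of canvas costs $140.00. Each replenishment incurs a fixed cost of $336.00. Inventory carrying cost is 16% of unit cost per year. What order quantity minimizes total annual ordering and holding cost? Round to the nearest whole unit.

Q* ≈ 1,058 bolts

Annual demand D = 3,110 × 12 = 37,320.
Holding cost H = 0.16 × $140.00 = $22.4000 per unit per year.
EOQ = √(2DS / H) = √(2 × 37,320 × 336 / 22.4).
= √(25,079,040 / 22.4) = √1,119,600 ≈ 1058.112.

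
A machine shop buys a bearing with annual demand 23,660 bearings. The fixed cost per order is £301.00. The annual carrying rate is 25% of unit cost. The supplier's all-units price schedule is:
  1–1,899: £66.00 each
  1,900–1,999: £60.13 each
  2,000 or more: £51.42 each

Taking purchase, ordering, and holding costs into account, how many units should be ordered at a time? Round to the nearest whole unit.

Q* ≈ 2,000 bearings

Holding cost per unit per year at price C is H = 0.25·C.
Evaluate total cost at each tier's feasible EOQ or, if the EOQ is below the tier, at the tier's minimum quantity.
EOQ at £66.00 = 929.1 (feasible in tier 1): TC = 23,660×£66.00 + (23,660/929.1)×301 + (929.1/2)×0.25×£66.00 = £1,576,890.19.
EOQ at £60.13 = 973.4 < 1900, so use break Q=1900: TC = 23,660×£60.13 + (23,660/1900.0)×301 + (1900.0/2)×0.25×£60.13 = £1,440,704.92.
EOQ at £51.42 = 1052.6 < 2000, so use break Q=2000: TC = 23,660×£51.42 + (23,660/2000.0)×301 + (2000.0/2)×0.25×£51.42 = £1,233,013.03.
Lowest total cost is £1,233,013.03 at Q = 2000.0.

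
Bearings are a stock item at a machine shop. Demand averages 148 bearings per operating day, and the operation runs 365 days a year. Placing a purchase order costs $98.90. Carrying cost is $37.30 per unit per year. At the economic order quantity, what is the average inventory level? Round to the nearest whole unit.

Average inventory ≈ 268 bearings

Annual demand D = 148 × 365 = 54,020.
EOQ = √(2DS/H) = √(2 × 54,020 × 98.9 / 37.3) ≈ 535.22.
Average inventory = Q*/2 ≈ 535.22 / 2 = 267.612.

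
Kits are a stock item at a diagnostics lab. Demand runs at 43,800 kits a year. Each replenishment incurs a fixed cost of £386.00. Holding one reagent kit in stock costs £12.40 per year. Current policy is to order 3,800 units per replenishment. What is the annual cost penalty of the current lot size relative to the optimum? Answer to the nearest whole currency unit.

EOQ = √(2DS/H) = √(2 × 43,800 × 386 / 12.4) ≈ 1651.33.
Cost at Q* = (D/Q*)S + (Q*/2)H = √(2DSH) ≈ £20,476.54.
Cost at Q = 3,800: (43,800/3,800)×386 + (3,800/2)×12.4 = £4,449.16 + £23,560.00 = £28,009.16.
Excess = £28,009.16 − £20,476.54 = £7,532.62.

Extra cost ≈ £7,533 per year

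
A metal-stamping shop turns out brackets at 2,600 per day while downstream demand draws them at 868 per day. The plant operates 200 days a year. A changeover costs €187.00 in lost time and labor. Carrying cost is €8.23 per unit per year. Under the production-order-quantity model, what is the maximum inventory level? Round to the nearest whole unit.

I_max ≈ 2,292 brackets

Annual demand D = 868 × 200 = 173,600.
Production build-up factor (1 − d/p) = 1 − 868/2,600 = 0.6662.
Q* = √(2DS / (H(1 − d/p))) = √(2 × 173,600 × 187 / (8.23 × 0.6662)).
= √(64,926,400 / 5.4824) ≈ 3441.307.
Maximum inventory = Q*(1 − d/p) = 3441.307 × 0.6662 ≈ 2292.440.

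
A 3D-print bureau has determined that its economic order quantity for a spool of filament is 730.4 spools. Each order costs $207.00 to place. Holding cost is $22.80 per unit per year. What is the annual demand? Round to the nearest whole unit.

The basic EOQ model gives Q* = √(2DS/H); rearrange for the unknown.
From Q* = √(2DS/H): D = Q*²H / (2S) = 730.4² × 22.8 / (2 × 207) = 29380.287.

D ≈ 29,380 spools per year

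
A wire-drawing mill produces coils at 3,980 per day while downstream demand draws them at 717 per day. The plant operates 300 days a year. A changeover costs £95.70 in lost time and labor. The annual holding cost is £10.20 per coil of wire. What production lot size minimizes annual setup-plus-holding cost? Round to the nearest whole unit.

Annual demand D = 717 × 300 = 215,100.
Production build-up factor (1 − d/p) = 1 − 717/3,980 = 0.8198.
Q* = √(2DS / (H(1 − d/p))) = √(2 × 215,100 × 95.7 / (10.2 × 0.8198)).
= √(41,170,140 / 8.3625) ≈ 2218.830.

Q* ≈ 2,219 coils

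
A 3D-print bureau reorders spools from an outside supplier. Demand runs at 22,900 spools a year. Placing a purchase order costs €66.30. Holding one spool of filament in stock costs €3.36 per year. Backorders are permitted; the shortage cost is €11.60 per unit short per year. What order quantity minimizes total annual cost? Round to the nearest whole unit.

Q* ≈ 1,080 spools

With planned backorders, Q* = √(2DS/H) · √((H+B)/B).
√(2DS/H) = √(2 × 22,900 × 66.3 / 3.36) = 950.648.
√((H+B)/B) = √((3.36+11.6)/11.6) = 1.1356.
Q* ≈ 1079.585.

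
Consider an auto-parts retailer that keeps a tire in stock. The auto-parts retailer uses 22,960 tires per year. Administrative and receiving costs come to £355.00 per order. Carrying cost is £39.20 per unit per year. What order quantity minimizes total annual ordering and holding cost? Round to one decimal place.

Q* ≈ 644.9 tires

EOQ = √(2DS / H) = √(2 × 22,960 × 355 / 39.2).
= √(16,301,600 / 39.2) = √415,857.1429 ≈ 644.870.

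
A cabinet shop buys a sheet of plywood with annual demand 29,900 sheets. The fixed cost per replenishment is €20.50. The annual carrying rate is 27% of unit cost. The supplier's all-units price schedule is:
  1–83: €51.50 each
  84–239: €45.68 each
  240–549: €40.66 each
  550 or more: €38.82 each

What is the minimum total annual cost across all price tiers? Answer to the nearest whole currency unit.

Holding cost per unit per year at price C is H = 0.27·C.
Candidates are each tier's EOQ (if it falls in that tier) and each price-break quantity.
Tier 1 (€51.50): EOQ = 296.9 exceeds tier's upper bound 83, so this tier is dominated.
Tier 2 (€45.68): EOQ = 315.3 exceeds tier's upper bound 239, so this tier is dominated.
EOQ at €40.66 = 334.2 (feasible in tier 3): TC = 29,900×€40.66 + (29,900/334.2)×20.5 + (334.2/2)×0.27×€40.66 = €1,219,402.54.
EOQ at €38.82 = 342.0 < 550, so use break Q=550: TC = 29,900×€38.82 + (29,900/550.0)×20.5 + (550.0/2)×0.27×€38.82 = €1,164,714.84.
Lowest total cost among the candidates is at Q = 550.0.

TC* ≈ €1,164,715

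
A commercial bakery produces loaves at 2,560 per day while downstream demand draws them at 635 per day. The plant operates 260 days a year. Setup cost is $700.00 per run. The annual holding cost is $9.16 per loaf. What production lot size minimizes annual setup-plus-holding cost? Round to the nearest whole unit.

Annual demand D = 635 × 260 = 165,100.
Production build-up factor (1 − d/p) = 1 − 635/2,560 = 0.7520.
Q* = √(2DS / (H(1 − d/p))) = √(2 × 165,100 × 700 / (9.16 × 0.7520)).
= √(231,140,000 / 6.8879) ≈ 5792.879.

Q* ≈ 5,793 loaves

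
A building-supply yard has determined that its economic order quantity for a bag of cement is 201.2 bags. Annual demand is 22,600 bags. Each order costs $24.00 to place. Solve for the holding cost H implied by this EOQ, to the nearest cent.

H ≈ $26.80

Invert the EOQ relation Q*² = 2DS/H.
From Q* = √(2DS/H): H = 2DS / Q*² = 2 × 22,600 × 24 / 201.2² = 26.7975.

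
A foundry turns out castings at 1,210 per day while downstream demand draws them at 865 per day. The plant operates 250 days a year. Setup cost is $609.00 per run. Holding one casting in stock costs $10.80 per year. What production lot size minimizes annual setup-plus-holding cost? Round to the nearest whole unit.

Annual demand D = 865 × 250 = 216,250.
Production build-up factor (1 − d/p) = 1 − 865/1,210 = 0.2851.
Q* = √(2DS / (H(1 − d/p))) = √(2 × 216,250 × 609 / (10.8 × 0.2851)).
= √(263,392,500 / 3.0793) ≈ 9248.535.

Q* ≈ 9,249 castings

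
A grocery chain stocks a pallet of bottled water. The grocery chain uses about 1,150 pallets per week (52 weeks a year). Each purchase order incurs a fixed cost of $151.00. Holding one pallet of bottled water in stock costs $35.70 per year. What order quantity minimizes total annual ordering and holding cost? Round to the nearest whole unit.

Q* ≈ 711 pallets

Annual demand D = 1,150 × 52 = 59,800.
EOQ = √(2DS / H) = √(2 × 59,800 × 151 / 35.7).
= √(18,059,600 / 35.7) = √505,871.1485 ≈ 711.246.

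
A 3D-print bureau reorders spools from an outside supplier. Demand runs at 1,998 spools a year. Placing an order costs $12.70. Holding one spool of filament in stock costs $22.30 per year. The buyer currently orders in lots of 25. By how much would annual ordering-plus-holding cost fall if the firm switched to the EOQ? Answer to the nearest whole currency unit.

Extra cost ≈ $230 per year

EOQ = √(2DS/H) = √(2 × 1,998 × 12.7 / 22.3) ≈ 47.70.
Cost at Q* = (D/Q*)S + (Q*/2)H = √(2DSH) ≈ $1,063.82.
Cost at Q = 25: (1,998/25)×12.7 + (25/2)×22.3 = $1,014.98 + $278.75 = $1,293.73.
Excess = $1,293.73 − $1,063.82 = $229.92.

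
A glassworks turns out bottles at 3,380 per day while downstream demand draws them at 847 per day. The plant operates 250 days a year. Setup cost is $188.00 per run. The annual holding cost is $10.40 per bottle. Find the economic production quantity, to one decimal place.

Q* ≈ 3,196.2 bottles

Annual demand D = 847 × 250 = 211,750.
Production build-up factor (1 − d/p) = 1 − 847/3,380 = 0.7494.
Q* = √(2DS / (H(1 − d/p))) = √(2 × 211,750 × 188 / (10.4 × 0.7494)).
= √(79,618,000 / 7.7938) ≈ 3196.169.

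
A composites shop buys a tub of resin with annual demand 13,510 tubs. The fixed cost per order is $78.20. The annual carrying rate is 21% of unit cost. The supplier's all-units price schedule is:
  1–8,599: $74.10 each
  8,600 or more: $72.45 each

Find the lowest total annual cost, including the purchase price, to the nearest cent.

TC* ≈ $1,006,825.09

Holding cost per unit per year at price C is H = 0.21·C.
Candidates are each tier's EOQ (if it falls in that tier) and each price-break quantity.
EOQ at $74.10 = 368.5 (feasible in tier 1): TC = 13,510×$74.10 + (13,510/368.5)×78.2 + (368.5/2)×0.21×$74.10 = $1,006,825.09.
EOQ at $72.45 = 372.7 < 8600, so use break Q=8600: TC = 13,510×$72.45 + (13,510/8600.0)×78.2 + (8600.0/2)×0.21×$72.45 = $1,044,344.70.
Lowest total cost among the candidates is at Q = 368.5.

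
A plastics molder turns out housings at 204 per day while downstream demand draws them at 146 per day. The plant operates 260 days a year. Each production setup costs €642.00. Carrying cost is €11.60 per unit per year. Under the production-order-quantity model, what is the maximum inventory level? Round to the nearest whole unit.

Annual demand D = 146 × 260 = 37,960.
Production build-up factor (1 − d/p) = 1 − 146/204 = 0.2843.
Q* = √(2DS / (H(1 − d/p))) = √(2 × 37,960 × 642 / (11.6 × 0.2843)).
= √(48,740,640 / 3.298) ≈ 3844.304.
Maximum inventory = Q*(1 − d/p) = 3844.304 × 0.2843 ≈ 1092.988.

I_max ≈ 1,093 housings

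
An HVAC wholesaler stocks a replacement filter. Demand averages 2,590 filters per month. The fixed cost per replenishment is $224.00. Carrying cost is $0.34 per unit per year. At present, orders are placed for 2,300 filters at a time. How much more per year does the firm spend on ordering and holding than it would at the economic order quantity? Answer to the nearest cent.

Extra cost ≈ $1,242.12 per year

Annual demand D = 2,590 × 12 = 31,080.
EOQ = √(2DS/H) = √(2 × 31,080 × 224 / 0.34) ≈ 6399.41.
Cost at Q* = (D/Q*)S + (Q*/2)H = √(2DSH) ≈ $2,175.80.
Cost at Q = 2,300: (31,080/2,300)×224 + (2,300/2)×0.34 = $3,026.92 + $391.00 = $3,417.92.
Excess = $3,417.92 − $2,175.80 = $1,242.12.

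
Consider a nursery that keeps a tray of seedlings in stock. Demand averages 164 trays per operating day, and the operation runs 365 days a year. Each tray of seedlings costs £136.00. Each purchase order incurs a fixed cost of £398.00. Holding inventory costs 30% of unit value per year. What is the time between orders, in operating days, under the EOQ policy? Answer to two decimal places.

T ≈ 6.59 days

Annual demand D = 164 × 365 = 59,860.
Holding cost H = 0.30 × £136.00 = £40.8000 per unit per year.
The optimal lot size = √(2DS/H) = √(2 × 59,860 × 398 / 40.8) ≈ 1080.67.
Cycle time = Q*/D × 365 = 1080.67 / 59,860 × 365 ≈ 6.589 days.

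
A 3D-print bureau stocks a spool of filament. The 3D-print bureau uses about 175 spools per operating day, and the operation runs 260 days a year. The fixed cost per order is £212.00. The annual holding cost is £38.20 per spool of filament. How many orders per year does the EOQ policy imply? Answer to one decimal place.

Annual demand D = 175 × 260 = 45,500.
The optimal lot size = √(2DS/H) = √(2 × 45,500 × 212 / 38.2) ≈ 710.65.
Orders per year = D / Q* = 45,500 / 710.65 ≈ 64.026.

N ≈ 64.0 orders per year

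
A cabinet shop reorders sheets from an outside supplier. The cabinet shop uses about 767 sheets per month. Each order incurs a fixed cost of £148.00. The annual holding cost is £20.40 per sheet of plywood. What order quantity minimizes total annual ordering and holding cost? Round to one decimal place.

Q* ≈ 365.4 sheets

Annual demand D = 767 × 12 = 9,204.
EOQ = √(2DS / H) = √(2 × 9,204 × 148 / 20.4).
= √(2,724,384 / 20.4) = √133,548.2353 ≈ 365.443.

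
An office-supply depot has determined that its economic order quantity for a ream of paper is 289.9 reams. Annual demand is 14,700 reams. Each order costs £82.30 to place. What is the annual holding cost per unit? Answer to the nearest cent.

H ≈ £28.79

The basic EOQ model gives Q* = √(2DS/H); rearrange for the unknown.
From Q* = √(2DS/H): H = 2DS / Q*² = 2 × 14,700 × 82.3 / 289.9² = 28.7906.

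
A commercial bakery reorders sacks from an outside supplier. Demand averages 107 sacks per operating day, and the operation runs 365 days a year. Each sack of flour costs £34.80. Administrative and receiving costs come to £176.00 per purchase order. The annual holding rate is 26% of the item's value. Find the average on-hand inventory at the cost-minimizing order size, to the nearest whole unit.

Annual demand D = 107 × 365 = 39,055.
Holding cost H = 0.26 × £34.80 = £9.0480 per unit per year.
Q* = √(2DS/H) = √(2 × 39,055 × 176 / 9.048) ≈ 1232.63.
Average inventory = Q*/2 ≈ 1232.63 / 2 = 616.316.

Average inventory ≈ 616 sacks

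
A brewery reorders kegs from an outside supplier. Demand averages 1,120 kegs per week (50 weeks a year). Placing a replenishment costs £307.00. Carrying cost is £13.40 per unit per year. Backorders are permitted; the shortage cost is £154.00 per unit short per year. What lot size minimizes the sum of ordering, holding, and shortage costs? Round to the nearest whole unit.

Q* ≈ 1,670 kegs

Annual demand D = 1,120 × 50 = 56,000.
With planned backorders, Q* = √(2DS/H) · √((H+B)/B).
√(2DS/H) = √(2 × 56,000 × 307 / 13.4) = 1601.865.
√((H+B)/B) = √((13.4+154)/154) = 1.0426.
Q* ≈ 1670.103.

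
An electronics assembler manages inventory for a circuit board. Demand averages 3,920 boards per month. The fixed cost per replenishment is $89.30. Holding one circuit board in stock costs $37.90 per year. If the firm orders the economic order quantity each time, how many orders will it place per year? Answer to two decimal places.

N ≈ 99.91 orders per year

Annual demand D = 3,920 × 12 = 47,040.
The optimal lot size = √(2DS/H) = √(2 × 47,040 × 89.3 / 37.9) ≈ 470.82.
Orders per year = D / Q* = 47,040 / 470.82 ≈ 99.911.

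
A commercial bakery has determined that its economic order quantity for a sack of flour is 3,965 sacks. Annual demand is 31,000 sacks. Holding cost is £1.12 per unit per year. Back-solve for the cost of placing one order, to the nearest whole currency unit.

The basic EOQ model gives Q* = √(2DS/H); rearrange for the unknown.
From Q* = √(2DS/H): S = Q*²H / (2D) = 3,965² × 1.12 / (2 × 31,000) = 283.9963.

S ≈ £284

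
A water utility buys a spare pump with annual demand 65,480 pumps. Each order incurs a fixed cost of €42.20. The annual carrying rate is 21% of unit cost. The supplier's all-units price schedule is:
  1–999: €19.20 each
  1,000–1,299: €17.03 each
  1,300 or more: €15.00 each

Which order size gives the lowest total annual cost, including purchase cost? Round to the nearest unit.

Q* ≈ 1,325 pumps

Holding cost per unit per year at price C is H = 0.21·C.
Evaluate total cost at each tier's feasible EOQ or, if the EOQ is below the tier, at the tier's minimum quantity.
Tier 1 (€19.20): EOQ = 1170.8 exceeds tier's upper bound 999, so this tier is dominated.
EOQ at €17.03 = 1243.1 (feasible in tier 2): TC = 65,480×€17.03 + (65,480/1243.1)×42.2 + (1243.1/2)×0.21×€17.03 = €1,119,570.12.
EOQ at €15.00 = 1324.6 (feasible in tier 3): TC = 65,480×€15.00 + (65,480/1324.6)×42.2 + (1324.6/2)×0.21×€15.00 = €986,372.35.
Lowest total cost is €986,372.35 at Q = 1324.6.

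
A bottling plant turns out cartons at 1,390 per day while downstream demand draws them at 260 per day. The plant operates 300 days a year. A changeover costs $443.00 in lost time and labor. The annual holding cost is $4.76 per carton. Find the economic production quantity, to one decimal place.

Annual demand D = 260 × 300 = 78,000.
Production build-up factor (1 − d/p) = 1 − 260/1,390 = 0.8129.
Q* = √(2DS / (H(1 − d/p))) = √(2 × 78,000 × 443 / (4.76 × 0.8129)).
= √(69,108,000 / 3.8696) ≈ 4225.994.

Q* ≈ 4,226.0 cartons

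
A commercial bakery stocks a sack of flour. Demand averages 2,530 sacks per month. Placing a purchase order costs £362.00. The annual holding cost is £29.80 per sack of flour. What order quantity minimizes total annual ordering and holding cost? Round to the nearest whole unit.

Q* ≈ 859 sacks

Annual demand D = 2,530 × 12 = 30,360.
EOQ = √(2DS / H) = √(2 × 30,360 × 362 / 29.8).
= √(21,980,640 / 29.8) = √737,605.3691 ≈ 858.840.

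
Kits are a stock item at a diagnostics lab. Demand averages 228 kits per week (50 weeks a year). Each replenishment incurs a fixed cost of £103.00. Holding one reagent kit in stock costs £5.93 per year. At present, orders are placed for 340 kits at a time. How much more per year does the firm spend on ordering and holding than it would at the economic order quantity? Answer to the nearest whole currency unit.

Extra cost ≈ £730 per year

Annual demand D = 228 × 50 = 11,400.
EOQ = √(2DS/H) = √(2 × 11,400 × 103 / 5.93) ≈ 629.30.
Cost at Q* = (D/Q*)S + (Q*/2)H = √(2DSH) ≈ £3,731.76.
Cost at Q = 340: (11,400/340)×103 + (340/2)×5.93 = £3,453.53 + £1,008.10 = £4,461.63.
Excess = £4,461.63 − £3,731.76 = £729.87.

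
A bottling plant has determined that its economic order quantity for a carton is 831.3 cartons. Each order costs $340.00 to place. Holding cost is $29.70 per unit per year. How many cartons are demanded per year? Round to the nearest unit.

D ≈ 30,183 cartons per year

Squaring Q* = √(2DS/H) gives Q*² = 2DS/H.
From Q* = √(2DS/H): D = Q*²H / (2S) = 831.3² × 29.7 / (2 × 340) = 30183.048.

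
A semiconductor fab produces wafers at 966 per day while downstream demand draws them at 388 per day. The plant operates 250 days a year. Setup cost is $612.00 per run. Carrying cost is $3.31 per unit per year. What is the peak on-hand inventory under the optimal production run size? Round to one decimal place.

I_max ≈ 4,632.7 wafers

Annual demand D = 388 × 250 = 97,000.
Production build-up factor (1 − d/p) = 1 − 388/966 = 0.5983.
Q* = √(2DS / (H(1 − d/p))) = √(2 × 97,000 × 612 / (3.31 × 0.5983)).
= √(118,728,000 / 1.9805) ≈ 7742.607.
Maximum inventory = Q*(1 − d/p) = 7742.607 × 0.5983 ≈ 4632.740.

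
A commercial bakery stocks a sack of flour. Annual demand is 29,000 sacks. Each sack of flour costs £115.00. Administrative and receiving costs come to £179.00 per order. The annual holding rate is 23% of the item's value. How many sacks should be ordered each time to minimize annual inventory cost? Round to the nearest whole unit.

Holding cost H = 0.23 × £115.00 = £26.4500 per unit per year.
EOQ = √(2DS / H) = √(2 × 29,000 × 179 / 26.45).
= √(10,382,000 / 26.45) = √392,514.1777 ≈ 626.510.

Q* ≈ 627 sacks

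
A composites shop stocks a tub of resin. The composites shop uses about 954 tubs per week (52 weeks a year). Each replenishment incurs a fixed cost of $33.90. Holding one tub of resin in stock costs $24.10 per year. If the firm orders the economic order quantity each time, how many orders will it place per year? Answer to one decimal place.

N ≈ 132.8 orders per year

Annual demand D = 954 × 52 = 49,608.
The optimal lot size = √(2DS/H) = √(2 × 49,608 × 33.9 / 24.1) ≈ 373.58.
Orders per year = D / Q* = 49,608 / 373.58 ≈ 132.791.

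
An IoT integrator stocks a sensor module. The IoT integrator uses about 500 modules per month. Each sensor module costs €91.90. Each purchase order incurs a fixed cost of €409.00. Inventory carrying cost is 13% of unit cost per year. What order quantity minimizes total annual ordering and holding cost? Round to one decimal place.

Annual demand D = 500 × 12 = 6,000.
Holding cost H = 0.13 × €91.90 = €11.9470 per unit per year.
EOQ = √(2DS / H) = √(2 × 6,000 × 409 / 11.947).
= √(4,908,000 / 11.947) = √410,814.4304 ≈ 640.948.

Q* ≈ 640.9 modules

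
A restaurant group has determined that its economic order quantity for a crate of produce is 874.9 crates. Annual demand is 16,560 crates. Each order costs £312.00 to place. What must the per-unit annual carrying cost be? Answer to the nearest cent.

H ≈ £13.50

Squaring Q* = √(2DS/H) gives Q*² = 2DS/H.
From Q* = √(2DS/H): H = 2DS / Q*² = 2 × 16,560 × 312 / 874.9² = 13.4998.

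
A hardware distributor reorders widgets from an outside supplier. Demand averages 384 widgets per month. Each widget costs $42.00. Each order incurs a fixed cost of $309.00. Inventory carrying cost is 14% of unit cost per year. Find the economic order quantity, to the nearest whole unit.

Annual demand D = 384 × 12 = 4,608.
Holding cost H = 0.14 × $42.00 = $5.8800 per unit per year.
EOQ = √(2DS / H) = √(2 × 4,608 × 309 / 5.88).
= √(2,847,744 / 5.88) = √484,310.2041 ≈ 695.924.

Q* ≈ 696 widgets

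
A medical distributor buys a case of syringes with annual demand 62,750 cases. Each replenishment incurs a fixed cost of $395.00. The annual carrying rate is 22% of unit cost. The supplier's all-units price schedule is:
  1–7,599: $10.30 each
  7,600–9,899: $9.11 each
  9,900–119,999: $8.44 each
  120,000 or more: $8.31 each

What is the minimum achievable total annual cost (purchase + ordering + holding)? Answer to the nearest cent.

Holding cost per unit per year at price C is H = 0.22·C.
For each price level, check whether its EOQ is feasible; otherwise the best quantity at that price is the breakpoint.
EOQ at $10.30 = 4677.2 (feasible in tier 1): TC = 62,750×$10.30 + (62,750/4677.2)×395 + (4677.2/2)×0.22×$10.30 = $656,923.65.
EOQ at $9.11 = 4973.4 < 7600, so use break Q=7600: TC = 62,750×$9.11 + (62,750/7600.0)×395 + (7600.0/2)×0.22×$9.11 = $582,529.81.
EOQ at $8.44 = 5167.0 < 9900, so use break Q=9900: TC = 62,750×$8.44 + (62,750/9900.0)×395 + (9900.0/2)×0.22×$8.44 = $541,304.82.
EOQ at $8.31 = 5207.3 < 120000, so use break Q=120000: TC = 62,750×$8.31 + (62,750/120000.0)×395 + (120000.0/2)×0.22×$8.31 = $631,351.05.
Lowest total cost among the candidates is at Q = 9900.0.

TC* ≈ $541,304.82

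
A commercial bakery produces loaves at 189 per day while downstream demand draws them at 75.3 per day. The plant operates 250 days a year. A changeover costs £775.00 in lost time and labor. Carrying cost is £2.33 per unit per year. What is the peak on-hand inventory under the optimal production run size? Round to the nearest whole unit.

Annual demand D = 75.3 × 250 = 18,825.
Production build-up factor (1 − d/p) = 1 − 75.3/189 = 0.6016.
Q* = √(2DS / (H(1 − d/p))) = √(2 × 18,825 × 775 / (2.33 × 0.6016)).
= √(29,178,750 / 1.4017) ≈ 4562.533.
Maximum inventory = Q*(1 − d/p) = 4562.533 × 0.6016 ≈ 2744.762.

I_max ≈ 2,745 loaves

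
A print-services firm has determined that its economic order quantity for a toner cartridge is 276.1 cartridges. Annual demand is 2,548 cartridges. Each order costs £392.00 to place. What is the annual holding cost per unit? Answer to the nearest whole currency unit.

H ≈ £26

The basic EOQ model gives Q* = √(2DS/H); rearrange for the unknown.
From Q* = √(2DS/H): H = 2DS / Q*² = 2 × 2,548 × 392 / 276.1² = 26.2049.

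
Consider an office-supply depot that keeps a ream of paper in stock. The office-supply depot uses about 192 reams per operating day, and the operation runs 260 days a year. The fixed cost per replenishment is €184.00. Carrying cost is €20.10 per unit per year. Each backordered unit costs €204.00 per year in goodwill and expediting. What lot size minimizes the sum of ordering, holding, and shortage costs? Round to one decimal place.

Annual demand D = 192 × 260 = 49,920.
With planned backorders, Q* = √(2DS/H) · √((H+B)/B).
√(2DS/H) = √(2 × 49,920 × 184 / 20.1) = 956.012.
√((H+B)/B) = √((20.1+204)/204) = 1.0481.
Q* ≈ 1002.003.

Q* ≈ 1,002.0 reams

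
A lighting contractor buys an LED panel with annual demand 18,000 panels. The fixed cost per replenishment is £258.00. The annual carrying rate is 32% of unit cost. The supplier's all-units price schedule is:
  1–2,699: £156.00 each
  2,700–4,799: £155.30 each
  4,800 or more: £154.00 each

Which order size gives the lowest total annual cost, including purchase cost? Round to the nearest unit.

Q* ≈ 431 panels

Holding cost per unit per year at price C is H = 0.32·C.
Evaluate total cost at each tier's feasible EOQ or, if the EOQ is below the tier, at the tier's minimum quantity.
EOQ at £156.00 = 431.3 (feasible in tier 1): TC = 18,000×£156.00 + (18,000/431.3)×258 + (431.3/2)×0.32×£156.00 = £2,829,532.70.
EOQ at £155.30 = 432.3 < 2700, so use break Q=2700: TC = 18,000×£155.30 + (18,000/2700.0)×258 + (2700.0/2)×0.32×£155.30 = £2,864,209.60.
EOQ at £154.00 = 434.1 < 4800, so use break Q=4800: TC = 18,000×£154.00 + (18,000/4800.0)×258 + (4800.0/2)×0.32×£154.00 = £2,891,239.50.
Lowest total cost is £2,829,532.70 at Q = 431.3.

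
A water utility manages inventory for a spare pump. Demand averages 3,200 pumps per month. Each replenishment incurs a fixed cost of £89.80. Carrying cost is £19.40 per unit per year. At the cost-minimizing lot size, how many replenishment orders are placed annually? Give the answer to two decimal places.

N ≈ 64.40 orders per year

Annual demand D = 3,200 × 12 = 38,400.
Q* = √(2DS/H) = √(2 × 38,400 × 89.8 / 19.4) ≈ 596.24.
Orders per year = D / Q* = 38,400 / 596.24 ≈ 64.404.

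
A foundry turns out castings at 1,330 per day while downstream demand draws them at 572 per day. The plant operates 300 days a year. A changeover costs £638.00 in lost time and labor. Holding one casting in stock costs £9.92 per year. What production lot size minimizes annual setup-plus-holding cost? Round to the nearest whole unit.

Q* ≈ 6,223 castings

Annual demand D = 572 × 300 = 171,600.
Production build-up factor (1 − d/p) = 1 − 572/1,330 = 0.5699.
Q* = √(2DS / (H(1 − d/p))) = √(2 × 171,600 × 638 / (9.92 × 0.5699)).
= √(218,961,600 / 5.6537) ≈ 6223.280.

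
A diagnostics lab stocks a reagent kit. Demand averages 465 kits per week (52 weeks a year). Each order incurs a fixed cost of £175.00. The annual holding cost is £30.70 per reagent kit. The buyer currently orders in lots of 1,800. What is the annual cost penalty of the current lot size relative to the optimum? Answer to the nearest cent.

Extra cost ≈ £13,862.08 per year

Annual demand D = 465 × 52 = 24,180.
EOQ = √(2DS/H) = √(2 × 24,180 × 175 / 30.7) ≈ 525.04.
Cost at Q* = (D/Q*)S + (Q*/2)H = √(2DSH) ≈ £16,118.75.
Cost at Q = 1,800: (24,180/1,800)×175 + (1,800/2)×30.7 = £2,350.83 + £27,630.00 = £29,980.83.
Excess = £29,980.83 − £16,118.75 = £13,862.08.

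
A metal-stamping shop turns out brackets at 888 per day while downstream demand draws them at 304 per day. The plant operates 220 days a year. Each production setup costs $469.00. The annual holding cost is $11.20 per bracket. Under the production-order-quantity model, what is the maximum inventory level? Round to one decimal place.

Annual demand D = 304 × 220 = 66,880.
Production build-up factor (1 − d/p) = 1 − 304/888 = 0.6577.
Q* = √(2DS / (H(1 − d/p))) = √(2 × 66,880 × 469 / (11.2 × 0.6577)).
= √(62,733,440 / 7.3658) ≈ 2918.372.
Maximum inventory = Q*(1 − d/p) = 2918.372 × 0.6577 ≈ 1919.289.

I_max ≈ 1,919.3 brackets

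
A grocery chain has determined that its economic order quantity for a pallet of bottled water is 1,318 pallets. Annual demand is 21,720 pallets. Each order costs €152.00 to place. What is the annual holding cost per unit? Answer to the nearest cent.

H ≈ €3.80

Invert the EOQ relation Q*² = 2DS/H.
From Q* = √(2DS/H): H = 2DS / Q*² = 2 × 21,720 × 152 / 1,318² = 3.8010.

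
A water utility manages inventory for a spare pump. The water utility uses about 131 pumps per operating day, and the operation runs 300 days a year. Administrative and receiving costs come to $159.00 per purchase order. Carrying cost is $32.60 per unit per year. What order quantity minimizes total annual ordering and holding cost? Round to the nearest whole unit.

Q* ≈ 619 pumps

Annual demand D = 131 × 300 = 39,300.
EOQ = √(2DS / H) = √(2 × 39,300 × 159 / 32.6).
= √(12,497,400 / 32.6) = √383,355.8282 ≈ 619.157.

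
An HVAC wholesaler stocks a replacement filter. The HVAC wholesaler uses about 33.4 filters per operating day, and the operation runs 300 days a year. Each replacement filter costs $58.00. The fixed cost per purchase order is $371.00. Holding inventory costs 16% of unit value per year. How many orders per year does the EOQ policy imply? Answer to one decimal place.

Annual demand D = 33.4 × 300 = 10,020.
Holding cost H = 0.16 × $58.00 = $9.2800 per unit per year.
EOQ = √(2DS/H) = √(2 × 10,020 × 371 / 9.28) ≈ 895.08.
Orders per year = D / Q* = 10,020 / 895.08 ≈ 11.195.

N ≈ 11.2 orders per year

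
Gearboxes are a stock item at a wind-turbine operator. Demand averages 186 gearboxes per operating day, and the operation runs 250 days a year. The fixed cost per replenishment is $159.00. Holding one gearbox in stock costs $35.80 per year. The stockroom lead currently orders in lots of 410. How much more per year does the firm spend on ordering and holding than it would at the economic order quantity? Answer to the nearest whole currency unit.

Annual demand D = 186 × 250 = 46,500.
EOQ = √(2DS/H) = √(2 × 46,500 × 159 / 35.8) ≈ 642.69.
Cost at Q* = (D/Q*)S + (Q*/2)H = √(2DSH) ≈ $23,008.14.
Cost at Q = 410: (46,500/410)×159 + (410/2)×35.8 = $18,032.93 + $7,339.00 = $25,371.93.
Excess = $25,371.93 − $23,008.14 = $2,363.78.

Extra cost ≈ $2,364 per year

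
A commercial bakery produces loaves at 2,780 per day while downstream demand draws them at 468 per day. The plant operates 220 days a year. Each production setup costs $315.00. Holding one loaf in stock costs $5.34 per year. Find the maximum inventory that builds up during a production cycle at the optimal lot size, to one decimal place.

Annual demand D = 468 × 220 = 102,960.
Production build-up factor (1 − d/p) = 1 − 468/2,780 = 0.8317.
Q* = √(2DS / (H(1 − d/p))) = √(2 × 102,960 × 315 / (5.34 × 0.8317)).
= √(64,864,800 / 4.441) ≈ 3821.751.
Maximum inventory = Q*(1 − d/p) = 3821.751 × 0.8317 ≈ 3178.377.

I_max ≈ 3,178.4 loaves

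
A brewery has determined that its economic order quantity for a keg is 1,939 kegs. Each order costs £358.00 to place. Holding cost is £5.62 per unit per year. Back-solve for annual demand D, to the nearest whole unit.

D ≈ 29,511 kegs per year

Squaring Q* = √(2DS/H) gives Q*² = 2DS/H.
From Q* = √(2DS/H): D = Q*²H / (2S) = 1,939² × 5.62 / (2 × 358) = 29510.659.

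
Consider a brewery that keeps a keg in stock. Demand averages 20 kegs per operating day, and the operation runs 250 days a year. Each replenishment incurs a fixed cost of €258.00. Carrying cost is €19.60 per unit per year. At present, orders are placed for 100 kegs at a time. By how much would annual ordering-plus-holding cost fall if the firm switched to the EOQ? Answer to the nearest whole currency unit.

Extra cost ≈ €6,769 per year

Annual demand D = 20 × 250 = 5,000.
EOQ = √(2DS/H) = √(2 × 5,000 × 258 / 19.6) ≈ 362.81.
Cost at Q* = (D/Q*)S + (Q*/2)H = √(2DSH) ≈ €7,111.12.
Cost at Q = 100: (5,000/100)×258 + (100/2)×19.6 = €12,900.00 + €980.00 = €13,880.00.
Excess = €13,880.00 − €7,111.12 = €6,768.88.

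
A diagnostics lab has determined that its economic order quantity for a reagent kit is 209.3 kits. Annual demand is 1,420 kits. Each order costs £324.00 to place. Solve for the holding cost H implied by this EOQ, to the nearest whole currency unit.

Invert the EOQ relation Q*² = 2DS/H.
From Q* = √(2DS/H): H = 2DS / Q*² = 2 × 1,420 × 324 / 209.3² = 21.0051.

H ≈ £21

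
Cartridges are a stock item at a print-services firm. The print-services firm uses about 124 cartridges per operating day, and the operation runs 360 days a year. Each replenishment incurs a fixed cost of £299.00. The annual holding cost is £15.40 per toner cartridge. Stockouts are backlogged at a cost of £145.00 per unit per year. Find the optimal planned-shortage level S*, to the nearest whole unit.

S* ≈ 133 cartridges

Annual demand D = 124 × 360 = 44,640.
With planned backorders, Q* = √(2DS/H) · √((H+B)/B).
√(2DS/H) = √(2 × 44,640 × 299 / 15.4) = 1316.595.
√((H+B)/B) = √((15.4+145)/145) = 1.0518.
Q* ≈ 1384.747.
S* = Q* · H/(H+B) = 1384.747 × 15.4/160.4 ≈ 132.950.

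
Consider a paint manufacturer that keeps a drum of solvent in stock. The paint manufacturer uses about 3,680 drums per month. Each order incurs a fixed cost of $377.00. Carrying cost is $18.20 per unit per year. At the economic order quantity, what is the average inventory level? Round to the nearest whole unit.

Annual demand D = 3,680 × 12 = 44,160.
EOQ = √(2DS/H) = √(2 × 44,160 × 377 / 18.2) ≈ 1352.58.
Average inventory = Q*/2 ≈ 1352.58 / 2 = 676.292.

Average inventory ≈ 676 drums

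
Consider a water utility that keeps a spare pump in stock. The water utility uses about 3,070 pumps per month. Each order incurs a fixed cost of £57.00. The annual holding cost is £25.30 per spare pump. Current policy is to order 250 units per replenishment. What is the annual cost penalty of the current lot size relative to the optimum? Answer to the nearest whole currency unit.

Extra cost ≈ £1,254 per year

Annual demand D = 3,070 × 12 = 36,840.
EOQ = √(2DS/H) = √(2 × 36,840 × 57 / 25.3) ≈ 407.43.
Cost at Q* = (D/Q*)S + (Q*/2)H = √(2DSH) ≈ £10,307.95.
Cost at Q = 250: (36,840/250)×57 + (250/2)×25.3 = £8,399.52 + £3,162.50 = £11,562.02.
Excess = £11,562.02 − £10,307.95 = £1,254.07.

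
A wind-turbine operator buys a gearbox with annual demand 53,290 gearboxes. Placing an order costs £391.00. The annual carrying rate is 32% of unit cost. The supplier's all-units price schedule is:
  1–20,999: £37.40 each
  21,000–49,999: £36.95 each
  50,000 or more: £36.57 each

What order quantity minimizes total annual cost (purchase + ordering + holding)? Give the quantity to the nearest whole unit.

Q* ≈ 1,866 gearboxes

Holding cost per unit per year at price C is H = 0.32·C.
Candidates are each tier's EOQ (if it falls in that tier) and each price-break quantity.
EOQ at £37.40 = 1866.0 (feasible in tier 1): TC = 53,290×£37.40 + (53,290/1866.0)×391 + (1866.0/2)×0.32×£37.40 = £2,015,378.48.
EOQ at £36.95 = 1877.3 < 21000, so use break Q=21000: TC = 53,290×£36.95 + (53,290/21000.0)×391 + (21000.0/2)×0.32×£36.95 = £2,094,209.71.
EOQ at £36.57 = 1887.1 < 50000, so use break Q=50000: TC = 53,290×£36.57 + (53,290/50000.0)×391 + (50000.0/2)×0.32×£36.57 = £2,241,792.03.
Lowest total cost is £2,015,378.48 at Q = 1866.0.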